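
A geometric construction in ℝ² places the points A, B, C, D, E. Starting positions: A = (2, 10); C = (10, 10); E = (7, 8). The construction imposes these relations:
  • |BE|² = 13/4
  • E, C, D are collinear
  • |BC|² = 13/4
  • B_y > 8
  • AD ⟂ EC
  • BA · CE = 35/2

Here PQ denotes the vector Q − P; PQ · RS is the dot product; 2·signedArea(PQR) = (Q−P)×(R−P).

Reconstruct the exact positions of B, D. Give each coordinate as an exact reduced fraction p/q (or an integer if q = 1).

B = (17/2, 9)
D = (58/13, 82/13)

1. B_x = 17/2  [line 3·x + 2·y + -87/2 = 0 ∩ |BE|² = 13/4]
2. B_y = 9  [line 3·x + 2·y + -87/2 = 0 ∩ |BE|² = 13/4]
   → B = (17/2, 9)
3. D_x = 58/13  [E, C, D are collinear ∩ AD ⟂ EC]
4. D_y = 82/13  [E, C, D are collinear ∩ AD ⟂ EC]
   → D = (58/13, 82/13)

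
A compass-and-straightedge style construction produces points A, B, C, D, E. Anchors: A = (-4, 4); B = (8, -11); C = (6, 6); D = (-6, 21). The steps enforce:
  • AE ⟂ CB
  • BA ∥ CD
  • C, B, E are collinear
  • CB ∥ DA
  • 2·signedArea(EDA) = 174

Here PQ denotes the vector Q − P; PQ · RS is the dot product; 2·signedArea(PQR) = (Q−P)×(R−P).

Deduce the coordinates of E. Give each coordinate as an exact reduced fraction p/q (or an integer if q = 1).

1. E_x = 1786/293  [C, B, E are collinear ∩ AE ⟂ CB]
2. E_y = 1520/293  [C, B, E are collinear ∩ AE ⟂ CB]
   → E = (1786/293, 1520/293)

E = (1786/293, 1520/293)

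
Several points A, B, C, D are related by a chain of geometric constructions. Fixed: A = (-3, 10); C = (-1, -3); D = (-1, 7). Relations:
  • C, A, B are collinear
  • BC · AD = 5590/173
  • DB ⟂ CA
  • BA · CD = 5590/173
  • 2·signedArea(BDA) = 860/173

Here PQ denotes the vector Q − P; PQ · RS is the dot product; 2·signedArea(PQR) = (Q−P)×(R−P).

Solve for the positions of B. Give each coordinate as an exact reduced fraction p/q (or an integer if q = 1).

1. B_x = -433/173  [C, A, B are collinear ∩ DB ⟂ CA]
2. B_y = 1171/173  [C, A, B are collinear ∩ DB ⟂ CA]
   → B = (-433/173, 1171/173)

B = (-433/173, 1171/173)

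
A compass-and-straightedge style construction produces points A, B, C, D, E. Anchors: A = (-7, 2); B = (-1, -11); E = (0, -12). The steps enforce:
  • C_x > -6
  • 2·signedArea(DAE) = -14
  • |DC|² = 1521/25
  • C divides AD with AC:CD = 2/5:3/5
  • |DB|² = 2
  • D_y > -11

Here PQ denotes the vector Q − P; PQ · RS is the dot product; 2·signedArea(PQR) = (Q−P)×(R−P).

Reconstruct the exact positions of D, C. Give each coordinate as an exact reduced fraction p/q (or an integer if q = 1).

C = (-5, -14/5)
D = (-2, -10)

1. D_x = -2  [line 14·x + 7·y + 98 = 0 ∩ |DB|² = 2]
2. D_y = -10  [line 14·x + 7·y + 98 = 0 ∩ |DB|² = 2]
   → D = (-2, -10)
3. C_x = -5  [C divides AD with AC:CD = 2/5:3/5]
4. C_y = -14/5  [C divides AD with AC:CD = 2/5:3/5]
   → C = (-5, -14/5)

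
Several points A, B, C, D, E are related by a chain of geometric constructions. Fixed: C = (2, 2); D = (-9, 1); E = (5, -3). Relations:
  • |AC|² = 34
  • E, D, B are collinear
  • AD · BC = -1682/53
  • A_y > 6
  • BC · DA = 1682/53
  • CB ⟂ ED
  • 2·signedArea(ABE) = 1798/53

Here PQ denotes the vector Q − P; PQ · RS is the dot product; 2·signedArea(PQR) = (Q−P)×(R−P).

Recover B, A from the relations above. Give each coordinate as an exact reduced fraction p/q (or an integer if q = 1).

A = (-1, 7)
B = (48/53, -97/53)

1. B_x = 48/53  [E, D, B are collinear ∩ CB ⟂ ED]
2. B_y = -97/53  [E, D, B are collinear ∩ CB ⟂ ED]
   → B = (48/53, -97/53)
3. A_x = -1  [line 62/53·x + 217/53·y + -1457/53 = 0 ∩ |AC|² = 34]
4. A_y = 7  [line 62/53·x + 217/53·y + -1457/53 = 0 ∩ |AC|² = 34]
   → A = (-1, 7)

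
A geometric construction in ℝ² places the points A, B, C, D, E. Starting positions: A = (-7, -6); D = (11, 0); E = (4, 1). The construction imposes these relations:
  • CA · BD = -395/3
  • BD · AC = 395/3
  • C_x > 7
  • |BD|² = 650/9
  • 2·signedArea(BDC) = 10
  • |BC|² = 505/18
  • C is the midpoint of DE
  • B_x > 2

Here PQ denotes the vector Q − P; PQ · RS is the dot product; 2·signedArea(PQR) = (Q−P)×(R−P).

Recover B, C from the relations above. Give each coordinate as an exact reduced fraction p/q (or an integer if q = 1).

B = (8/3, -5/3)
C = (15/2, 1/2)

1. C_x = 15/2  [C is the midpoint of DE]
2. C_y = 1/2  [C is the midpoint of DE]
   → C = (15/2, 1/2)
3. B_x = 8/3  [2·signedArea(BDC) = 10 ∩ BD · AC = 395/3]
4. B_y = -5/3  [2·signedArea(BDC) = 10 ∩ BD · AC = 395/3]
   → B = (8/3, -5/3)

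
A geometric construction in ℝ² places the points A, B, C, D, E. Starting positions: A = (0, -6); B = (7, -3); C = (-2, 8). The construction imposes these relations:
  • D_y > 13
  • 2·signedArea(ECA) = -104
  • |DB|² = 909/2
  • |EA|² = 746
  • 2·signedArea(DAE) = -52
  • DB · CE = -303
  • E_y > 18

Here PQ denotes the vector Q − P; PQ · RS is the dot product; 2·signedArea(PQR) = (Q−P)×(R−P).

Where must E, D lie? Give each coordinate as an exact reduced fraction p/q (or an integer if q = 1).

1. E_x = -11  [line 14·x + 2·y + 116 = 0 ∩ |EA|² = 746]
2. E_y = 19  [line 14·x + 2·y + 116 = 0 ∩ |EA|² = 746]
   → E = (-11, 19)
3. D_x = -13/2  [DB · CE = -303 ∩ 2·signedArea(DAE) = -52]
4. D_y = 27/2  [DB · CE = -303 ∩ 2·signedArea(DAE) = -52]
   → D = (-13/2, 27/2)

D = (-13/2, 27/2)
E = (-11, 19)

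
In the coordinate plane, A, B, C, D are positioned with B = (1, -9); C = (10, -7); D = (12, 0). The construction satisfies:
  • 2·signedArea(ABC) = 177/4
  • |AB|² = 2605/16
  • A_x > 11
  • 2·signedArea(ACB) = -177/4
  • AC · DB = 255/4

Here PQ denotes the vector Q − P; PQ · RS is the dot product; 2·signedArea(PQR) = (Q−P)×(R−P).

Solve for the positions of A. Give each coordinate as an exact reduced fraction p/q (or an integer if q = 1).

A = (23/2, -7/4)

1. A_x = 23/2  [2·signedArea(ABC) = 177/4 ∩ AC · DB = 255/4]
2. A_y = -7/4  [2·signedArea(ABC) = 177/4 ∩ AC · DB = 255/4]
   → A = (23/2, -7/4)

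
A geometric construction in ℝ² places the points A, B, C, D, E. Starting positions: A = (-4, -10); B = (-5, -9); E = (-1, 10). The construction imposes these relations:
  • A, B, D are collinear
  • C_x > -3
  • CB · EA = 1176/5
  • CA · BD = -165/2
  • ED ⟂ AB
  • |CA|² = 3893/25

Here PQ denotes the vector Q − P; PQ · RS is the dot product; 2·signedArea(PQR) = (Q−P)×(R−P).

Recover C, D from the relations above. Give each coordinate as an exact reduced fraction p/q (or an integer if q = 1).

C = (-13/5, 12/5)
D = (-25/2, -3/2)

1. D_x = -25/2  [A, B, D are collinear ∩ ED ⟂ AB]
2. D_y = -3/2  [A, B, D are collinear ∩ ED ⟂ AB]
   → D = (-25/2, -3/2)
3. C_x = -13/5  [CA · BD = -165/2 ∩ CB · EA = 1176/5]
4. C_y = 12/5  [CA · BD = -165/2 ∩ CB · EA = 1176/5]
   → C = (-13/5, 12/5)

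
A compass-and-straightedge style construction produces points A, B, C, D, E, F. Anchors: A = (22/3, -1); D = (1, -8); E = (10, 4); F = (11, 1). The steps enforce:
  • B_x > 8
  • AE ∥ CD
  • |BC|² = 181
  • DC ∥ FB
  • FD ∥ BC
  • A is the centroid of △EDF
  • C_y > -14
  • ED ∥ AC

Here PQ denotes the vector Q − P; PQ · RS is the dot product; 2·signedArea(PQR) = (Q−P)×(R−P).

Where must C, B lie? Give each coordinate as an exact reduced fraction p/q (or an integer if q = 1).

1. C_x = -5/3  [AE ∥ CD ∩ ED ∥ AC]
2. C_y = -13  [AE ∥ CD ∩ ED ∥ AC]
   → C = (-5/3, -13)
3. B_x = 25/3  [FD ∥ BC ∩ DC ∥ FB]
4. B_y = -4  [FD ∥ BC ∩ DC ∥ FB]
   → B = (25/3, -4)

B = (25/3, -4)
C = (-5/3, -13)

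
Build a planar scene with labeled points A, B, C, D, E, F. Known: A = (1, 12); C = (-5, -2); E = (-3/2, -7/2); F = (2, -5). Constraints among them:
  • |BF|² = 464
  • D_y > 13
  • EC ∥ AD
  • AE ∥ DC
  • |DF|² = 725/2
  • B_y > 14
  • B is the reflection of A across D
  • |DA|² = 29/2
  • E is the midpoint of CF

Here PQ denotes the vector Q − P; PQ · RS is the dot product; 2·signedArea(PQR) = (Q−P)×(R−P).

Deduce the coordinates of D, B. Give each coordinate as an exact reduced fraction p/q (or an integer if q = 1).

B = (-6, 15)
D = (-5/2, 27/2)

1. D_x = -5/2  [AE ∥ DC ∩ EC ∥ AD]
2. D_y = 27/2  [AE ∥ DC ∩ EC ∥ AD]
   → D = (-5/2, 27/2)
3. B_x = -6  [B is the reflection of A across D]
4. B_y = 15  [B is the reflection of A across D]
   → B = (-6, 15)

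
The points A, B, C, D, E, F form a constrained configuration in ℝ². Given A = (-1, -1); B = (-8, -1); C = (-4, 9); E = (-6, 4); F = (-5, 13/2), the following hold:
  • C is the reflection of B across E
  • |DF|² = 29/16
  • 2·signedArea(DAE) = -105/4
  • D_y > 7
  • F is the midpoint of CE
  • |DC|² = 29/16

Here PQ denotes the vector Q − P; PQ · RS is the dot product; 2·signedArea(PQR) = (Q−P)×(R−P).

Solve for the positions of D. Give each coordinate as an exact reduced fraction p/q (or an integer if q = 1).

1. D_x = -9/2  [line -5·x + -5·y + 65/4 = 0 ∩ |DF|² = 29/16]
2. D_y = 31/4  [line -5·x + -5·y + 65/4 = 0 ∩ |DF|² = 29/16]
   → D = (-9/2, 31/4)

D = (-9/2, 31/4)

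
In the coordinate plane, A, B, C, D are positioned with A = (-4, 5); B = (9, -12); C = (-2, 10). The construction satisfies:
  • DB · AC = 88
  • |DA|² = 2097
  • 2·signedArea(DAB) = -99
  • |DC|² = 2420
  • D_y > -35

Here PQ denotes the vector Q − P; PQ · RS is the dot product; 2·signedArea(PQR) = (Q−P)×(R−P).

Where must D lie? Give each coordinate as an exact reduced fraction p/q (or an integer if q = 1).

1. D_x = 20  [2·signedArea(DAB) = -99 ∩ DB · AC = 88]
2. D_y = -34  [2·signedArea(DAB) = -99 ∩ DB · AC = 88]
   → D = (20, -34)

D = (20, -34)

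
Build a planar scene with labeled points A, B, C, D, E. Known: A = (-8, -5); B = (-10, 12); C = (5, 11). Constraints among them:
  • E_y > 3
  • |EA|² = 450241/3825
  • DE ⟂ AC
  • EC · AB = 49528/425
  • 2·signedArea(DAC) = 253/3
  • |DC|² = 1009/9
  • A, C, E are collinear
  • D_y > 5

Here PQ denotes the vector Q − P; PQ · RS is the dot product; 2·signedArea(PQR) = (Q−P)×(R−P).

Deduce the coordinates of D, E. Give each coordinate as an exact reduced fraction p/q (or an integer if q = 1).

D = (-13/3, 6)
E = (-1477/1275, 4361/1275)

1. E_x = -1477/1275  [A, C, E are collinear ∩ EC · AB = 49528/425]
2. E_y = 4361/1275  [A, C, E are collinear ∩ EC · AB = 49528/425]
   → E = (-1477/1275, 4361/1275)
3. D_x = -13/3  [2·signedArea(DAC) = 253/3 ∩ DE ⟂ AC]
4. D_y = 6  [2·signedArea(DAC) = 253/3 ∩ DE ⟂ AC]
   → D = (-13/3, 6)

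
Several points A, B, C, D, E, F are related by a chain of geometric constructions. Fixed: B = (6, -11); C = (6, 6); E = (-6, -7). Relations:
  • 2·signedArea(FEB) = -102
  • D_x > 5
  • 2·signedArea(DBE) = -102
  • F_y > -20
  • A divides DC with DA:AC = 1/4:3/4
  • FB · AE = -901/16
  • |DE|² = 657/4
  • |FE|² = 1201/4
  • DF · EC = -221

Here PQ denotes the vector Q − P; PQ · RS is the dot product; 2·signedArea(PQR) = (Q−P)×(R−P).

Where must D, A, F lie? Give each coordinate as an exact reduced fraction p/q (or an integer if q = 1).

A = (6, -3/8)
D = (6, -5/2)
F = (6, -39/2)

1. D_x = 6  [line -4·x + -12·y + -6 = 0 ∩ |DE|² = 657/4]
2. D_y = -5/2  [line -4·x + -12·y + -6 = 0 ∩ |DE|² = 657/4]
   → D = (6, -5/2)
3. A_x = 6  [A divides DC with DA:AC = 1/4:3/4]
4. A_y = -3/8  [A divides DC with DA:AC = 1/4:3/4]
   → A = (6, -3/8)
5. F_x = 6  [2·signedArea(FEB) = -102 ∩ FB · AE = -901/16]
6. F_y = -39/2  [2·signedArea(FEB) = -102 ∩ FB · AE = -901/16]
   → F = (6, -39/2)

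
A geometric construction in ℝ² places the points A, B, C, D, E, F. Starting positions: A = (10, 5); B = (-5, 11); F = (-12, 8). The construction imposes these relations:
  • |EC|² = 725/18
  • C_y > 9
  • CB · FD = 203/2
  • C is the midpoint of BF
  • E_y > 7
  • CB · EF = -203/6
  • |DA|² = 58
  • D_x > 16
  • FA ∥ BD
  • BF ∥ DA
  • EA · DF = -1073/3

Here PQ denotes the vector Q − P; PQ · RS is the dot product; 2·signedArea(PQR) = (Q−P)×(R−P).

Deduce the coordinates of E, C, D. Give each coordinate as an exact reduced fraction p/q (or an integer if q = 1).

C = (-17/2, 19/2)
D = (17, 8)
E = (-7/3, 8)

1. C_x = -17/2  [C is the midpoint of BF]
2. C_y = 19/2  [C is the midpoint of BF]
   → C = (-17/2, 19/2)
3. D_x = 17  [BF ∥ DA ∩ FA ∥ BD]
4. D_y = 8  [BF ∥ DA ∩ FA ∥ BD]
   → D = (17, 8)
5. E_x = -7/3  [EA · DF = -1073/3 ∩ CB · EF = -203/6]
6. E_y = 8  [EA · DF = -1073/3 ∩ CB · EF = -203/6]
   → E = (-7/3, 8)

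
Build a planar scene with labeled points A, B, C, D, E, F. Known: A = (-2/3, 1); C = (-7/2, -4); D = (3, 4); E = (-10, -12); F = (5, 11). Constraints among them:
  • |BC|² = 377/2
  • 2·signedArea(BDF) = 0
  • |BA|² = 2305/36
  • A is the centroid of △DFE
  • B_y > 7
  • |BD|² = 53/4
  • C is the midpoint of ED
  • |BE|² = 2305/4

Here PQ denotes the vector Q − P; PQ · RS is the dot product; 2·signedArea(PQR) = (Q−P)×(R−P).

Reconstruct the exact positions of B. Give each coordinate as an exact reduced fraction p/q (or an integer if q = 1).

B = (4, 15/2)

1. B_x = 4  [line -7·x + 2·y + 13 = 0 ∩ |BA|² = 2305/36]
2. B_y = 15/2  [line -7·x + 2·y + 13 = 0 ∩ |BA|² = 2305/36]
   → B = (4, 15/2)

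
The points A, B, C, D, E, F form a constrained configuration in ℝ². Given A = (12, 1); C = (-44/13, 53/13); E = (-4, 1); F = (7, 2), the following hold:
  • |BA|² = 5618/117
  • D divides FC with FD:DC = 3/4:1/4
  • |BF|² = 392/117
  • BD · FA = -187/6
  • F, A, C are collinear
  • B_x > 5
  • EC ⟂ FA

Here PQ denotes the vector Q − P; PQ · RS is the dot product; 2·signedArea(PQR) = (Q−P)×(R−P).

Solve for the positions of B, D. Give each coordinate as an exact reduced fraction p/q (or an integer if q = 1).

1. D_x = -41/52  [D divides FC with FD:DC = 3/4:1/4]
2. D_y = 185/52  [D divides FC with FD:DC = 3/4:1/4]
   → D = (-41/52, 185/52)
3. B_x = 203/39  [line -5·x + 1·y + 71/3 = 0 ∩ |BA|² = 5618/117]
4. B_y = 92/39  [line -5·x + 1·y + 71/3 = 0 ∩ |BA|² = 5618/117]
   → B = (203/39, 92/39)

B = (203/39, 92/39)
D = (-41/52, 185/52)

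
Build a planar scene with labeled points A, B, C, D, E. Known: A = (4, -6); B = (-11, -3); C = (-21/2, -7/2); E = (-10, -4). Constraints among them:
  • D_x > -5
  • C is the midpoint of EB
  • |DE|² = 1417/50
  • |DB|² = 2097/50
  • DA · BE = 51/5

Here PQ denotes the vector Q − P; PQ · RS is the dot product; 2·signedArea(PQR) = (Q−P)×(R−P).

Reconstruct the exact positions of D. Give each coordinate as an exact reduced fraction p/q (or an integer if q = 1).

1. D_x = -47/10  [line -1·x + 1·y + -1/5 = 0 ∩ |DB|² = 2097/50]
2. D_y = -9/2  [line -1·x + 1·y + -1/5 = 0 ∩ |DB|² = 2097/50]
   → D = (-47/10, -9/2)

D = (-47/10, -9/2)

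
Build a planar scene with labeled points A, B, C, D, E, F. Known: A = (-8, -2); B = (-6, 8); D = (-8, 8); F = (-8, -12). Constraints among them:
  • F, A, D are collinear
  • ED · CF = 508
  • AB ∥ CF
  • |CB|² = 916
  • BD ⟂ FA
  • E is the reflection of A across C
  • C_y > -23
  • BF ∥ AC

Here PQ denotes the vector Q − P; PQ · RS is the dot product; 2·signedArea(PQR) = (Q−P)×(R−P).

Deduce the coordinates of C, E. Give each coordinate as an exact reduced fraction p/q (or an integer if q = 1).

C = (-10, -22)
E = (-12, -42)

1. C_x = -10  [AB ∥ CF ∩ BF ∥ AC]
2. C_y = -22  [AB ∥ CF ∩ BF ∥ AC]
   → C = (-10, -22)
3. E_x = -12  [E is the reflection of A across C]
4. E_y = -42  [E is the reflection of A across C]
   → E = (-12, -42)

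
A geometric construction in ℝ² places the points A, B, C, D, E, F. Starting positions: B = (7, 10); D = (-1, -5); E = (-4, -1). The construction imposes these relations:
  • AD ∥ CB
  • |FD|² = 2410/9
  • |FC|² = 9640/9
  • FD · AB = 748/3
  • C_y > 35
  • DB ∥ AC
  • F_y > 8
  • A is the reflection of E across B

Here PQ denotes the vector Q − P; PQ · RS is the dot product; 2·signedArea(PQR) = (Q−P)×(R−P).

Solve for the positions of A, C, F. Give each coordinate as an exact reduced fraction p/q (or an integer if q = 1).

A = (18, 21)
C = (26, 36)
F = (8, 26/3)

1. A_x = 18  [A is the reflection of E across B]
2. A_y = 21  [A is the reflection of E across B]
   → A = (18, 21)
3. C_x = 26  [AD ∥ CB ∩ DB ∥ AC]
4. C_y = 36  [AD ∥ CB ∩ DB ∥ AC]
   → C = (26, 36)
5. F_x = 8  [line 11·x + 11·y + -550/3 = 0 ∩ |FD|² = 2410/9]
6. F_y = 26/3  [line 11·x + 11·y + -550/3 = 0 ∩ |FD|² = 2410/9]
   → F = (8, 26/3)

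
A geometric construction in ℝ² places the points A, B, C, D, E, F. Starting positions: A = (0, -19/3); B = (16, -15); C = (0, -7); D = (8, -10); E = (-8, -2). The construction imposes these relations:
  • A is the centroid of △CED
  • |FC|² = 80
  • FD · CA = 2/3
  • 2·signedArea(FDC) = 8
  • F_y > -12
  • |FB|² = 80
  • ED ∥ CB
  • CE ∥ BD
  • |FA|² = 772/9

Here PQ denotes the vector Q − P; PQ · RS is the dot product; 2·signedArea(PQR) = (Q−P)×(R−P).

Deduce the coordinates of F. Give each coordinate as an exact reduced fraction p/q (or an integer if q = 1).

1. F_x = 8  [2·signedArea(FDC) = 8 ∩ FD · CA = 2/3]
2. F_y = -11  [2·signedArea(FDC) = 8 ∩ FD · CA = 2/3]
   → F = (8, -11)

F = (8, -11)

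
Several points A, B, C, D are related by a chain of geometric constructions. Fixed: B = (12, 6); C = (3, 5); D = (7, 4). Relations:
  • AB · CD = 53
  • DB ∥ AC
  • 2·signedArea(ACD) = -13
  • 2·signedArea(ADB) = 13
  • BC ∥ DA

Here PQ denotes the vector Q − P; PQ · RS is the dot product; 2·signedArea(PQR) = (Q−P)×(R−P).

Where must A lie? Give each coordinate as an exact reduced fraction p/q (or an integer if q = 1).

1. A_x = -2  [DB ∥ AC ∩ BC ∥ DA]
2. A_y = 3  [DB ∥ AC ∩ BC ∥ DA]
   → A = (-2, 3)

A = (-2, 3)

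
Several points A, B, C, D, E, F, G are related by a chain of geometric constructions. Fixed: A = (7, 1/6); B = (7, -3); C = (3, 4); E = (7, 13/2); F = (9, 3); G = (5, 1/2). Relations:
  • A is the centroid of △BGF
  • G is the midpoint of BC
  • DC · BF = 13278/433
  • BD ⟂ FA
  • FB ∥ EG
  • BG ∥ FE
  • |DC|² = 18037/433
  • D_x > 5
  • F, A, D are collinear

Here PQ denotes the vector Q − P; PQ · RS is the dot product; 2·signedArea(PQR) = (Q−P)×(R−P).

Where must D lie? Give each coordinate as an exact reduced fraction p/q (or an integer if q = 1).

D = (2385/433, -843/433)

1. D_x = 2385/433  [F, A, D are collinear ∩ BD ⟂ FA]
2. D_y = -843/433  [F, A, D are collinear ∩ BD ⟂ FA]
   → D = (2385/433, -843/433)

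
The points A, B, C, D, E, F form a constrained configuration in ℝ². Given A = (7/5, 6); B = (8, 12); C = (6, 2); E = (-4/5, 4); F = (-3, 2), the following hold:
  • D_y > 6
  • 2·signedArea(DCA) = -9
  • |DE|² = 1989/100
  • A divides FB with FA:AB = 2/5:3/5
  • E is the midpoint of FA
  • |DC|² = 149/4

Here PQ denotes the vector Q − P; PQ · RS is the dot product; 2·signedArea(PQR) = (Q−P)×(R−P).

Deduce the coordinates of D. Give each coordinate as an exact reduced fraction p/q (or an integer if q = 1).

D = (5/2, 7)

1. D_x = 5/2  [line -4·x + -23/5·y + 211/5 = 0 ∩ |DC|² = 149/4]
2. D_y = 7  [line -4·x + -23/5·y + 211/5 = 0 ∩ |DC|² = 149/4]
   → D = (5/2, 7)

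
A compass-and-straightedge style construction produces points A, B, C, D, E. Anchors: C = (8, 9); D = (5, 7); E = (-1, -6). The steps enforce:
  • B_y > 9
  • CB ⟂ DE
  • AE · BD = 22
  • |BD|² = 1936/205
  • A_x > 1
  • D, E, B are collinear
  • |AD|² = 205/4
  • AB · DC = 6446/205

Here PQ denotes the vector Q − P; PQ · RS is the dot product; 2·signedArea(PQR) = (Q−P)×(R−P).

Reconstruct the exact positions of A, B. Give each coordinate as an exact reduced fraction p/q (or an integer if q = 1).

1. B_x = 1289/205  [D, E, B are collinear ∩ CB ⟂ DE]
2. B_y = 2007/205  [D, E, B are collinear ∩ CB ⟂ DE]
   → B = (1289/205, 2007/205)
3. A_x = 2  [AE · BD = 22 ∩ AB · DC = 6446/205]
4. A_y = 1/2  [AE · BD = 22 ∩ AB · DC = 6446/205]
   → A = (2, 1/2)

A = (2, 1/2)
B = (1289/205, 2007/205)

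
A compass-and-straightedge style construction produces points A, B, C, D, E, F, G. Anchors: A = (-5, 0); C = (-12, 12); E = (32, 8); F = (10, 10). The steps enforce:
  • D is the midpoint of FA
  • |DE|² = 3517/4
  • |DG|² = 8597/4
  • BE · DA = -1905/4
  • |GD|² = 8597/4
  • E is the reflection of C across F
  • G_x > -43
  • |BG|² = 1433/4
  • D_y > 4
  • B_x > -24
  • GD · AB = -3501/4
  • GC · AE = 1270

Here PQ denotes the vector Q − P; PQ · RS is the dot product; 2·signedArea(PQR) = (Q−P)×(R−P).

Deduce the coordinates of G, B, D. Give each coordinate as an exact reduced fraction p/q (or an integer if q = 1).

1. D_x = 5/2  [D is the midpoint of FA]
2. D_y = 5  [D is the midpoint of FA]
   → D = (5/2, 5)
3. G_x = -42  [line -37·x + -8·y + -1618 = 0 ∩ |GD|² = 8597/4]
4. G_y = -8  [line -37·x + -8·y + -1618 = 0 ∩ |GD|² = 8597/4]
   → G = (-42, -8)
5. B_x = -47/2  [GD · AB = -3501/4 ∩ BE · DA = -1905/4]
6. B_y = -4  [GD · AB = -3501/4 ∩ BE · DA = -1905/4]
   → B = (-47/2, -4)

B = (-47/2, -4)
D = (5/2, 5)
G = (-42, -8)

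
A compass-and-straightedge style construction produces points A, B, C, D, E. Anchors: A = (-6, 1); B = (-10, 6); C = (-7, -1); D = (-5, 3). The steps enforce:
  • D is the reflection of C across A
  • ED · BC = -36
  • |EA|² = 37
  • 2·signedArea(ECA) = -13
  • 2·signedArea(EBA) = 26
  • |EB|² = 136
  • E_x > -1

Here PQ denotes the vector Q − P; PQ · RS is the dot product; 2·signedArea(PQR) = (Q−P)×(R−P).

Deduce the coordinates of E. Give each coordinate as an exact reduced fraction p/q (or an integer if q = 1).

1. E_x = 0  [2·signedArea(ECA) = -13 ∩ 2·signedArea(EBA) = 26]
2. E_y = 0  [2·signedArea(ECA) = -13 ∩ 2·signedArea(EBA) = 26]
   → E = (0, 0)

E = (0, 0)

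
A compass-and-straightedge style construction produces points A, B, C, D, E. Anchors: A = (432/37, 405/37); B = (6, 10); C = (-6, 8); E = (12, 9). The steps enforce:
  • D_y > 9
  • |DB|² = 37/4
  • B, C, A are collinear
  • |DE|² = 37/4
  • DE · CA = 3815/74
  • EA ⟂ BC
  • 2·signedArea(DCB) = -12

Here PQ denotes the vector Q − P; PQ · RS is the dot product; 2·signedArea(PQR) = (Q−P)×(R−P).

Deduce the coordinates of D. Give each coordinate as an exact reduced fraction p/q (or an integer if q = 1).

1. D_x = 9  [2·signedArea(DCB) = -12 ∩ DE · CA = 3815/74]
2. D_y = 19/2  [2·signedArea(DCB) = -12 ∩ DE · CA = 3815/74]
   → D = (9, 19/2)

D = (9, 19/2)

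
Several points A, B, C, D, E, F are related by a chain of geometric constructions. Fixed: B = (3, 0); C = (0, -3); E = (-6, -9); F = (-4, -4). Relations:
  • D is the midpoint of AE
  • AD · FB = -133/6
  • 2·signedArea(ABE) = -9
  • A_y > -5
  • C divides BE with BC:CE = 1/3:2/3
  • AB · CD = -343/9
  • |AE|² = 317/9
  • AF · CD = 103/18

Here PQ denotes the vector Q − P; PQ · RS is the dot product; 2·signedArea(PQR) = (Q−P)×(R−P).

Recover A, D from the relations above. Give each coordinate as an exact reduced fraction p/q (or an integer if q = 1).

1. A_x = -7/3  [line 9·x + -9·y + -18 = 0 ∩ |AE|² = 317/9]
2. A_y = -13/3  [line 9·x + -9·y + -18 = 0 ∩ |AE|² = 317/9]
   → A = (-7/3, -13/3)
3. D_x = -25/6  [AF · CD = 103/18 ∩ D is the midpoint of AE]
4. D_y = -20/3  [AF · CD = 103/18 ∩ D is the midpoint of AE]
   → D = (-25/6, -20/3)

A = (-7/3, -13/3)
D = (-25/6, -20/3)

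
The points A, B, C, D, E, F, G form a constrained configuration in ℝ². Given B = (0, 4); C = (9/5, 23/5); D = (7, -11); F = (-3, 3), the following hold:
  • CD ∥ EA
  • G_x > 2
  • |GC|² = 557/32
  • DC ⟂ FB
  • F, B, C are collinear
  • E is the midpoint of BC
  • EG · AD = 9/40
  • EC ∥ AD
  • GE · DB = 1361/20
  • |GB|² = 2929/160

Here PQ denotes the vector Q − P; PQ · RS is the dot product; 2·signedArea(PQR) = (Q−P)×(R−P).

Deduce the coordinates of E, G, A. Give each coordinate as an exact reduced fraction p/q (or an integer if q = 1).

A = (61/10, -113/10)
E = (9/10, 43/10)
G = (97/40, 19/40)

1. E_x = 9/10  [E is the midpoint of BC]
2. E_y = 43/10  [E is the midpoint of BC]
   → E = (9/10, 43/10)
3. G_x = 97/40  [line 7·x + -15·y + -197/20 = 0 ∩ |GB|² = 2929/160]
4. G_y = 19/40  [line 7·x + -15·y + -197/20 = 0 ∩ |GB|² = 2929/160]
   → G = (97/40, 19/40)
5. A_x = 61/10  [EC ∥ AD ∩ CD ∥ EA]
6. A_y = -113/10  [EC ∥ AD ∩ CD ∥ EA]
   → A = (61/10, -113/10)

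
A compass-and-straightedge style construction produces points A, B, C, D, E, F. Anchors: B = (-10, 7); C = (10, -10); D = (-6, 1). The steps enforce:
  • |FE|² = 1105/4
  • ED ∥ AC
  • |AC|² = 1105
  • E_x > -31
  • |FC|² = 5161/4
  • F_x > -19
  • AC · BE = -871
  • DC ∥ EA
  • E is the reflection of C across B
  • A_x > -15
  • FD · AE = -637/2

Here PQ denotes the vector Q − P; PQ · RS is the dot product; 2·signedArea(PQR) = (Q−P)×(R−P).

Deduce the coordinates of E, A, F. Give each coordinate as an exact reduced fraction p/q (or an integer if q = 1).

A = (-14, 13)
E = (-30, 24)
F = (-18, 25/2)

1. E_x = -30  [E is the reflection of C across B]
2. E_y = 24  [E is the reflection of C across B]
   → E = (-30, 24)
3. A_x = -14  [ED ∥ AC ∩ DC ∥ EA]
4. A_y = 13  [ED ∥ AC ∩ DC ∥ EA]
   → A = (-14, 13)
5. F_x = -18  [line 16·x + -11·y + 851/2 = 0 ∩ |FC|² = 5161/4]
6. F_y = 25/2  [line 16·x + -11·y + 851/2 = 0 ∩ |FC|² = 5161/4]
   → F = (-18, 25/2)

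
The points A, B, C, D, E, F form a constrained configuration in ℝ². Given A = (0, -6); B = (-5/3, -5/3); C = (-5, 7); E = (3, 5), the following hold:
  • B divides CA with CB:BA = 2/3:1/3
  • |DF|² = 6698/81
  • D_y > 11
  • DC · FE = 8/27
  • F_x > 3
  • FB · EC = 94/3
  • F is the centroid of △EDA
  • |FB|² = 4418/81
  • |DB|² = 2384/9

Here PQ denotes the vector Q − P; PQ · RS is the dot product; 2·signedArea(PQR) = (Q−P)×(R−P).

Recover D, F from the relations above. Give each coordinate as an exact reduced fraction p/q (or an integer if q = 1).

D = (23/3, 35/3)
F = (32/9, 32/9)

1. F_x = 32/9  [line 8·x + -2·y + -64/3 = 0 ∩ |FB|² = 4418/81]
2. F_y = 32/9  [line 8·x + -2·y + -64/3 = 0 ∩ |FB|² = 4418/81]
   → F = (32/9, 32/9)
3. D_x = 23/3  [DC · FE = 8/27 ∩ F is the centroid of △EDA]
4. D_y = 35/3  [DC · FE = 8/27 ∩ F is the centroid of △EDA]
   → D = (23/3, 35/3)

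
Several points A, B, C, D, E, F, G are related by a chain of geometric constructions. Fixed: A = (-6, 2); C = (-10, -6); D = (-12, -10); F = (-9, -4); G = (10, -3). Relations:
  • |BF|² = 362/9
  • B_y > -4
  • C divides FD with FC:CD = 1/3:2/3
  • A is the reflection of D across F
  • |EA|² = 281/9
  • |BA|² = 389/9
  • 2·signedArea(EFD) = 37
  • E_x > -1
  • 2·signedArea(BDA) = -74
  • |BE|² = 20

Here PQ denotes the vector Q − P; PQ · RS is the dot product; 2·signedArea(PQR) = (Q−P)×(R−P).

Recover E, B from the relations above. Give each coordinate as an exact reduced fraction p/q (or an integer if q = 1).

B = (-8/3, -11/3)
E = (-2/3, 1/3)

1. E_x = -2/3  [line 6·x + -3·y + 5 = 0 ∩ |EA|² = 281/9]
2. E_y = 1/3  [line 6·x + -3·y + 5 = 0 ∩ |EA|² = 281/9]
   → E = (-2/3, 1/3)
3. B_x = -8/3  [line -12·x + 6·y + -10 = 0 ∩ |BF|² = 362/9]
4. B_y = -11/3  [line -12·x + 6·y + -10 = 0 ∩ |BF|² = 362/9]
   → B = (-8/3, -11/3)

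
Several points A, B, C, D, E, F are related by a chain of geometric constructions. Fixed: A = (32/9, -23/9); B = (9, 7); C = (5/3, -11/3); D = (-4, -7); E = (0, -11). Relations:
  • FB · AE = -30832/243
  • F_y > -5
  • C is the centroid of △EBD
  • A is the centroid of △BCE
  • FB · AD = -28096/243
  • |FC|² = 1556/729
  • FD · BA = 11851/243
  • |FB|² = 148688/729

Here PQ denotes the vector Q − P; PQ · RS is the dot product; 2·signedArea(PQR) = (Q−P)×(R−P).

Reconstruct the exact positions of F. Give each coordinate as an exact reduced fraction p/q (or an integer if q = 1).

1. F_x = 11/27  [FD · BA = 11851/243 ∩ FB · AD = -28096/243]
2. F_y = -119/27  [FD · BA = 11851/243 ∩ FB · AD = -28096/243]
   → F = (11/27, -119/27)

F = (11/27, -119/27)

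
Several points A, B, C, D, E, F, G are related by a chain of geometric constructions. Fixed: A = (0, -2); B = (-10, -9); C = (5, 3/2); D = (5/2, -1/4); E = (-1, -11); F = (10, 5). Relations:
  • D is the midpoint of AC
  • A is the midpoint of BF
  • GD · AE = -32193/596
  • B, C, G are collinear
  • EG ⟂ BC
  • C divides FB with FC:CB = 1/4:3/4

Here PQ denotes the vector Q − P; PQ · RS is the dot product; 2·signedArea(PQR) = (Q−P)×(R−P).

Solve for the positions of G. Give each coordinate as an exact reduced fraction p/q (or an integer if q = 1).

G = (-730/149, -809/149)

1. G_x = -730/149  [B, C, G are collinear ∩ EG ⟂ BC]
2. G_y = -809/149  [B, C, G are collinear ∩ EG ⟂ BC]
   → G = (-730/149, -809/149)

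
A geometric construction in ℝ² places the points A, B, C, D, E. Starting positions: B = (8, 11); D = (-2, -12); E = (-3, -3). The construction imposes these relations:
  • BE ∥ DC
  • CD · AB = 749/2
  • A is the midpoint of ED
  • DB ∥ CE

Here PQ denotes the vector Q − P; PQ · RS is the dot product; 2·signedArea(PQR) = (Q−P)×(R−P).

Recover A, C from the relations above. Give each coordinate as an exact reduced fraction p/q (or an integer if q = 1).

1. A_x = -5/2  [A is the midpoint of ED]
2. A_y = -15/2  [A is the midpoint of ED]
   → A = (-5/2, -15/2)
3. C_x = -13  [DB ∥ CE ∩ BE ∥ DC]
4. C_y = -26  [DB ∥ CE ∩ BE ∥ DC]
   → C = (-13, -26)

A = (-5/2, -15/2)
C = (-13, -26)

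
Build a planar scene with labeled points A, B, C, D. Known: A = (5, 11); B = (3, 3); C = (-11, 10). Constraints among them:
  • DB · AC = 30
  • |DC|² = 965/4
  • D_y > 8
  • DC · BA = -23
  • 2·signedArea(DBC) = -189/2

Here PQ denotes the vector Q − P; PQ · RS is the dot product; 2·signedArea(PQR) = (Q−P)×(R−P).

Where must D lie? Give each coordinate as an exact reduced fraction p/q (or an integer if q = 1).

1. D_x = 9/2  [2·signedArea(DBC) = -189/2 ∩ DC · BA = -23]
2. D_y = 9  [2·signedArea(DBC) = -189/2 ∩ DC · BA = -23]
   → D = (9/2, 9)

D = (9/2, 9)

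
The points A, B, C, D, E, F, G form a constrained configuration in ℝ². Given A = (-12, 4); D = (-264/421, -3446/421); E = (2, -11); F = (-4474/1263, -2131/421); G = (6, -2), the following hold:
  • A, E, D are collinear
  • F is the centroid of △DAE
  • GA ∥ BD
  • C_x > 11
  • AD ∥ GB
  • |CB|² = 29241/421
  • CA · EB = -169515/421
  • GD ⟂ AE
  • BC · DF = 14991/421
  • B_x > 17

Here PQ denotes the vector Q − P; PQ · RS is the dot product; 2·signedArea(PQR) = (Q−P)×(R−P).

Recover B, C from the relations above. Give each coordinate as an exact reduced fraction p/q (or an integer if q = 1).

1. B_x = 7314/421  [GA ∥ BD ∩ AD ∥ GB]
2. B_y = -5972/421  [GA ∥ BD ∩ AD ∥ GB]
   → B = (7314/421, -5972/421)
3. C_x = 4920/421  [CA · EB = -169515/421 ∩ BC · DF = 14991/421]
4. C_y = -3407/421  [CA · EB = -169515/421 ∩ BC · DF = 14991/421]
   → C = (4920/421, -3407/421)

B = (7314/421, -5972/421)
C = (4920/421, -3407/421)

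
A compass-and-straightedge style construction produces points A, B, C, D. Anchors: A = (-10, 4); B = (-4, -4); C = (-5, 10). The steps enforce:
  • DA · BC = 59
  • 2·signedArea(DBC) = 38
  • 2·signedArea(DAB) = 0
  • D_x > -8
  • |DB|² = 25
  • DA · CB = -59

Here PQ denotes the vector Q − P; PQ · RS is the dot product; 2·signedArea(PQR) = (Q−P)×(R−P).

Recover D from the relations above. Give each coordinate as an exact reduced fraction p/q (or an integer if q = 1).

D = (-7, 0)

1. D_x = -7  [2·signedArea(DAB) = 0 ∩ 2·signedArea(DBC) = 38]
2. D_y = 0  [2·signedArea(DAB) = 0 ∩ 2·signedArea(DBC) = 38]
   → D = (-7, 0)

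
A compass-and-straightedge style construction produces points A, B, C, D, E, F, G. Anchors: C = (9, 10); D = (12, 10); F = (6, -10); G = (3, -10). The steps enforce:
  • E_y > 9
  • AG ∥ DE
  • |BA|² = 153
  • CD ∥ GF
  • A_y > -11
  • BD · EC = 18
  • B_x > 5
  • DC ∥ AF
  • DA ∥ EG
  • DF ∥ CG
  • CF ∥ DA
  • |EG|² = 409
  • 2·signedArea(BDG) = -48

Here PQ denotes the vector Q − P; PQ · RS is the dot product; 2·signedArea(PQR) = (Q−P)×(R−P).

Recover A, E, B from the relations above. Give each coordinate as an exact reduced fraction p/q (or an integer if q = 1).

A = (9, -10)
B = (6, 2)
E = (6, 10)

1. A_x = 9  [DC ∥ AF ∩ CF ∥ DA]
2. A_y = -10  [DC ∥ AF ∩ CF ∥ DA]
   → A = (9, -10)
3. E_x = 6  [DA ∥ EG ∩ AG ∥ DE]
4. E_y = 10  [DA ∥ EG ∩ AG ∥ DE]
   → E = (6, 10)
5. B_x = 6  [2·signedArea(BDG) = -48 ∩ BD · EC = 18]
6. B_y = 2  [2·signedArea(BDG) = -48 ∩ BD · EC = 18]
   → B = (6, 2)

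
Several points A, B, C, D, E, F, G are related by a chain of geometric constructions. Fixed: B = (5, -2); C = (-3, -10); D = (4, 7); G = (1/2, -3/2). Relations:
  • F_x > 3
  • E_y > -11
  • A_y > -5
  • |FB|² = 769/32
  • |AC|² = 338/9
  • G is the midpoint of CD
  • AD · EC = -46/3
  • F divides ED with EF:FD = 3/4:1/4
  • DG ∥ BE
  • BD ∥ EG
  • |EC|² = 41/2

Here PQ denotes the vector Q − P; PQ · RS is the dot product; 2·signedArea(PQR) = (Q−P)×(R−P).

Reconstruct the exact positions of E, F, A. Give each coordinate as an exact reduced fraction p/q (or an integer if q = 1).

1. E_x = 3/2  [BD ∥ EG ∩ DG ∥ BE]
2. E_y = -21/2  [BD ∥ EG ∩ DG ∥ BE]
   → E = (3/2, -21/2)
3. F_x = 27/8  [F divides ED with EF:FD = 3/4:1/4]
4. F_y = 21/8  [F divides ED with EF:FD = 3/4:1/4]
   → F = (27/8, 21/8)
5. A_x = -2/3  [line 9/2·x + -1/2·y + 5/6 = 0 ∩ |AC|² = 338/9]
6. A_y = -13/3  [line 9/2·x + -1/2·y + 5/6 = 0 ∩ |AC|² = 338/9]
   → A = (-2/3, -13/3)

A = (-2/3, -13/3)
E = (3/2, -21/2)
F = (27/8, 21/8)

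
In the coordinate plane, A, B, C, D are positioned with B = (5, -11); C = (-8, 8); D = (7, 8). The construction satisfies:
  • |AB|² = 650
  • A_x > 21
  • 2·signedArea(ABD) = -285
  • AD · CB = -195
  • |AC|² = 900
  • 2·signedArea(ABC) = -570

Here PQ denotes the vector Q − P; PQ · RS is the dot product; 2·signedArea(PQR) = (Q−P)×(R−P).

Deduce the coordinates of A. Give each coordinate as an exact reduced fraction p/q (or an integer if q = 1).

1. A_x = 22  [2·signedArea(ABC) = -570 ∩ AD · CB = -195]
2. A_y = 8  [2·signedArea(ABC) = -570 ∩ AD · CB = -195]
   → A = (22, 8)

A = (22, 8)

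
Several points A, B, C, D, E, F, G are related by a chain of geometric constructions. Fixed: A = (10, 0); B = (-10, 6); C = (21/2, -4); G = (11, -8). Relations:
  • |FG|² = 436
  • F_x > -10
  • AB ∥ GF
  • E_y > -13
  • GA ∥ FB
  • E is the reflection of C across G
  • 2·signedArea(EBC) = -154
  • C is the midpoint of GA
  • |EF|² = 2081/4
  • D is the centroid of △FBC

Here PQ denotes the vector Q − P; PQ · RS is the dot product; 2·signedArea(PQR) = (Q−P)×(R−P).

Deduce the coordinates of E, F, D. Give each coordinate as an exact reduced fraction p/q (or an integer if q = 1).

D = (-17/6, 0)
E = (23/2, -12)
F = (-9, -2)

1. E_x = 23/2  [E is the reflection of C across G]
2. E_y = -12  [E is the reflection of C across G]
   → E = (23/2, -12)
3. F_x = -9  [GA ∥ FB ∩ AB ∥ GF]
4. F_y = -2  [GA ∥ FB ∩ AB ∥ GF]
   → F = (-9, -2)
5. D_x = -17/6  [D is the centroid of △FBC]
6. D_y = 0  [D is the centroid of △FBC]
   → D = (-17/6, 0)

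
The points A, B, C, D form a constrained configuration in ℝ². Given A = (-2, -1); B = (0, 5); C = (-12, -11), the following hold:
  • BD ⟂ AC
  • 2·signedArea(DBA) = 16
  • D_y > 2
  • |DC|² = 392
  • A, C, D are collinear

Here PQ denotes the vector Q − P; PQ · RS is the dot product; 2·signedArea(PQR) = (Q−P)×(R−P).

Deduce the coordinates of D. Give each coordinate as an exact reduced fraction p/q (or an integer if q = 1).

D = (2, 3)

1. D_x = 2  [A, C, D are collinear ∩ BD ⟂ AC]
2. D_y = 3  [A, C, D are collinear ∩ BD ⟂ AC]
   → D = (2, 3)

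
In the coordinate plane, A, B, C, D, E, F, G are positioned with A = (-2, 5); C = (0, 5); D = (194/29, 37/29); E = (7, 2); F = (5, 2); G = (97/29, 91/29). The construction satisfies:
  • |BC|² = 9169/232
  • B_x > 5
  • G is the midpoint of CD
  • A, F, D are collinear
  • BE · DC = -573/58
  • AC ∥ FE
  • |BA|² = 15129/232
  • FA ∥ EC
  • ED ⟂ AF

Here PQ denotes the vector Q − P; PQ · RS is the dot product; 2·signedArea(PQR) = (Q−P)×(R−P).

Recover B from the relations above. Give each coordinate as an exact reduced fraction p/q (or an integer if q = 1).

1. B_x = 629/116  [line 194/29·x + -108/29·y + -59/2 = 0 ∩ |BA|² = 15129/232]
2. B_y = 211/116  [line 194/29·x + -108/29·y + -59/2 = 0 ∩ |BA|² = 15129/232]
   → B = (629/116, 211/116)

B = (629/116, 211/116)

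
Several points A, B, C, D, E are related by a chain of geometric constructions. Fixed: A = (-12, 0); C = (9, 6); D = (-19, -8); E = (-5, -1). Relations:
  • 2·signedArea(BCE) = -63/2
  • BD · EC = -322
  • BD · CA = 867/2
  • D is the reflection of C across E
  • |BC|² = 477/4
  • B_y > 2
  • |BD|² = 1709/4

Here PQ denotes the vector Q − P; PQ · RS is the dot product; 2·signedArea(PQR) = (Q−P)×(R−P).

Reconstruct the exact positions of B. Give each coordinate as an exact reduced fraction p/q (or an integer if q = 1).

1. B_x = -3/2  [BD · CA = 867/2 ∩ 2·signedArea(BCE) = -63/2]
2. B_y = 3  [BD · CA = 867/2 ∩ 2·signedArea(BCE) = -63/2]
   → B = (-3/2, 3)

B = (-3/2, 3)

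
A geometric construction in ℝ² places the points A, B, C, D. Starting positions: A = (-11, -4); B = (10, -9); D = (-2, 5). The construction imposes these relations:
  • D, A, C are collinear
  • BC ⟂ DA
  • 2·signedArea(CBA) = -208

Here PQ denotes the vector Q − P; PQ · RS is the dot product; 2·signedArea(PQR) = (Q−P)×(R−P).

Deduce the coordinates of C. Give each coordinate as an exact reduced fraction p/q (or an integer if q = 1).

C = (-3, 4)

1. C_x = -3  [D, A, C are collinear ∩ BC ⟂ DA]
2. C_y = 4  [D, A, C are collinear ∩ BC ⟂ DA]
   → C = (-3, 4)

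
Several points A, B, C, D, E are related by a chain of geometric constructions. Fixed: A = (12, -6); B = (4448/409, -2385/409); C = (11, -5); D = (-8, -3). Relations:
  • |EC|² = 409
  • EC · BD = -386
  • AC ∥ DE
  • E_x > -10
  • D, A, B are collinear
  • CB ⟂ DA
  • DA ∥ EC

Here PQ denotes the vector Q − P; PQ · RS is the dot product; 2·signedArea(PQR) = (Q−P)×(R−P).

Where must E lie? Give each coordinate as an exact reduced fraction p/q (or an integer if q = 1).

1. E_x = -9  [DA ∥ EC ∩ AC ∥ DE]
2. E_y = -2  [DA ∥ EC ∩ AC ∥ DE]
   → E = (-9, -2)

E = (-9, -2)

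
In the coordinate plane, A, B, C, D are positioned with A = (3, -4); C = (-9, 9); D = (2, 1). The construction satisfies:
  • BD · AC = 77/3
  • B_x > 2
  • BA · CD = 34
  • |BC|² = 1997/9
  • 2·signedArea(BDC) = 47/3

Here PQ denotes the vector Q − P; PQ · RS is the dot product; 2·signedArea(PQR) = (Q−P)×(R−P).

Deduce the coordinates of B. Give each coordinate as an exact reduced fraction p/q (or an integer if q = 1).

1. B_x = 7/3  [2·signedArea(BDC) = 47/3 ∩ BA · CD = 34]
2. B_y = -2/3  [2·signedArea(BDC) = 47/3 ∩ BA · CD = 34]
   → B = (7/3, -2/3)

B = (7/3, -2/3)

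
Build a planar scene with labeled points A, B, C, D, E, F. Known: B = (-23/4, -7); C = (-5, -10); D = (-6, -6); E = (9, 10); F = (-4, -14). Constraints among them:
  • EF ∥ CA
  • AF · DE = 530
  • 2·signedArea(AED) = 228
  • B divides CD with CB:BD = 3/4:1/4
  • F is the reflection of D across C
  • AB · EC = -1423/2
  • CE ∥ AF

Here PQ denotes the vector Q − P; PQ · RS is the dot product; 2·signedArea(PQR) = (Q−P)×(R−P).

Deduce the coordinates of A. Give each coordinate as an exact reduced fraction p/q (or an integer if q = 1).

1. A_x = -18  [CE ∥ AF ∩ EF ∥ CA]
2. A_y = -34  [CE ∥ AF ∩ EF ∥ CA]
   → A = (-18, -34)

A = (-18, -34)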